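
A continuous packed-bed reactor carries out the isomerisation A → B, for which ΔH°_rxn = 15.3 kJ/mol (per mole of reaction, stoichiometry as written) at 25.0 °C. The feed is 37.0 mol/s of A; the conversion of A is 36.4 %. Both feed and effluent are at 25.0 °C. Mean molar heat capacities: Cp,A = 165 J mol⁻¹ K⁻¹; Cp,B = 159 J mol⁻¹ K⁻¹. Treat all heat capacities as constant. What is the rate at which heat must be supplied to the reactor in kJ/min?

Q_in = 12400 kJ/min

Extent of reaction ξ = 0.364 × 37.0 = 13.468 mol/s
Reaction term: ξ·ΔH°_rxn = 13.468 × 15.3 = 206.06 kJ/s
Q = ΔH = 206.06 kJ/s = 206.06 kW
Heat supplied = 12364 kJ/min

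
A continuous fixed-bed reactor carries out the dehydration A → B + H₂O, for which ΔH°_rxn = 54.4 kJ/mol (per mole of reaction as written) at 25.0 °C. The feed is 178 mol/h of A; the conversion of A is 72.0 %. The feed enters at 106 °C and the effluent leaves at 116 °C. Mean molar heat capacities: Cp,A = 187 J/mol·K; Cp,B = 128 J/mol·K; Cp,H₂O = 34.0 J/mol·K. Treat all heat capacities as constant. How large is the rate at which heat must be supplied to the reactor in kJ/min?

Extent of reaction ξ = 0.720 × 178 = 128.16 mol/h
Reaction term: ξ·ΔH°_rxn = 128.16 × 54.4 = 6971.9 kJ/h
Sensible, feed 106→25 °C: -2696.2 kJ/h
Outlet flows (mol/h): A 49.84, B 128.16, H₂O 128.16
Sensible, products 25→116 °C: 2737.5 kJ/h
Q = ΔH = 7013.2 kJ/h = 1.9481 kW
Heat supplied = 116.89 kJ/min

Q_in = 117 kJ/min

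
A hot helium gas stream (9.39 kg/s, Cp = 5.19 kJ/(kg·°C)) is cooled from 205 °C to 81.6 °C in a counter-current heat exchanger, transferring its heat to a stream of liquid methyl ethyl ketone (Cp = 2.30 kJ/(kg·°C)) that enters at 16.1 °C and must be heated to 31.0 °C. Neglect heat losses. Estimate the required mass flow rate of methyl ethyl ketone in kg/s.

Heat released by hot stream: Q = 9.39 × 5.19 × (205 − 81.6) = 6013.8 kJ/s
Energy balance on cold side (adiabatic exchanger): Q = ṁ_c·Cp_c·(T_c,out − T_c,in)
ṁ_c = 6013.8 / [2.30 × (31.0 − 16.1)] = 175.48 kg/s

ṁ_c = 175 kg/s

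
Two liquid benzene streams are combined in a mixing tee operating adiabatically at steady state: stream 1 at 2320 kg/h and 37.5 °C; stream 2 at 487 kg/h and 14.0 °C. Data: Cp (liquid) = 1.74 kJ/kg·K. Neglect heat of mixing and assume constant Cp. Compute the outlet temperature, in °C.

T_out = 33.4 °C

Energy balance with Q = 0: Σ ṁᵢCp,ᵢ(T_out − Tᵢ) = 0
Σ ṁᵢCp,ᵢTᵢ = 2320×1.74×37.5 + 487×1.74×14.0 = 163240
Σ ṁᵢCp,ᵢ = 2320×1.74 + 487×1.74 = 4884.2
T_out = 163240 / 4884.2 = 33.423 °C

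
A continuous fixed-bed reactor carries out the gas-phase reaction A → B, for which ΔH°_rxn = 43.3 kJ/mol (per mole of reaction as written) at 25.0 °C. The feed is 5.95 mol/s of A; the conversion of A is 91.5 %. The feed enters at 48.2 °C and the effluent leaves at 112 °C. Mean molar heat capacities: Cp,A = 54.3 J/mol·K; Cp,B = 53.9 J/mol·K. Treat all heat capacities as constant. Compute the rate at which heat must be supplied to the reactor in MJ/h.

Q_in = 922 MJ/h

Extent of reaction ξ = 0.915 × 5.95 = 5.4443 mol/s
Reaction term: ξ·ΔH°_rxn = 5.4443 × 43.3 = 235.74 kJ/s
Sensible, feed 48.2→25 °C: -7.4956 kJ/s
Outlet flows (mol/s): A 0.50575, B 5.4443
Sensible, products 25→112 °C: 27.919 kJ/s
Q = ΔH = 256.16 kJ/s = 256.16 kW
Heat supplied = 922.17 MJ/h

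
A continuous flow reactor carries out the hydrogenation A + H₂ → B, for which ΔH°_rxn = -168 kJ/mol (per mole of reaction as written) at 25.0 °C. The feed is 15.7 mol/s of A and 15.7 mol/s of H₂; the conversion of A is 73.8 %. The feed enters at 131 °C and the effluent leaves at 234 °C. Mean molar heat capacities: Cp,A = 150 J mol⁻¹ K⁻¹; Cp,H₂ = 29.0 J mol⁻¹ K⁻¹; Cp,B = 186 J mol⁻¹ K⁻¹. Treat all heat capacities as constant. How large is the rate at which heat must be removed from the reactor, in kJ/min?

Q_out = 98400 kJ/min

Extent of reaction ξ = 0.738 × 15.7 = 11.587 mol/s
Reaction term: ξ·ΔH°_rxn = 11.587 × -168 = -1946.5 kJ/s
Sensible, feed 131→25 °C: -297.89 kJ/s
Outlet flows (mol/s): A 4.1134, H₂ 4.1134, B 11.587
Sensible, products 25→234 °C: 604.3 kJ/s
Q = ΔH = -1640.1 kJ/s = -1640.1 kW
Heat removed = 98408 kJ/min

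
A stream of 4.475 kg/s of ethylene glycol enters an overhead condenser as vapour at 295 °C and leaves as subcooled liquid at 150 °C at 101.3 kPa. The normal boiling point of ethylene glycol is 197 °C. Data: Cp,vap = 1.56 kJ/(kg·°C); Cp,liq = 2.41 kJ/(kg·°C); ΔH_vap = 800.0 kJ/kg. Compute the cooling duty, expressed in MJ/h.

vapour 295→197 °C: -152.88 kJ/kg
condensation at 197 °C: -800 kJ/kg
liquid 197→150 °C: -113.27 kJ/kg
Δh = -152.88 + -800 + -113.27 = -1066.2 kJ/kg
Q = ṁ·Δh = 4.475 kg/s × -1066.2 kJ/kg = -4771 kJ/s
|Q| = 4771 kW = 17176 MJ/h

Q_c = 17200 MJ/h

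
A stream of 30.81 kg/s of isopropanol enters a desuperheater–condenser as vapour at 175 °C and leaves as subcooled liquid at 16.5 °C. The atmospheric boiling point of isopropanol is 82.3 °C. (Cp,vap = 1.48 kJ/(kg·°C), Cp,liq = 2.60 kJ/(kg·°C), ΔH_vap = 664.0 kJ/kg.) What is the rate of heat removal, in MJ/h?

Q_c = 108000 MJ/h

vapour 175→82.3 °C: -137.2 kJ/kg
condensation at 82.3 °C: -664 kJ/kg
liquid 82.3→16.5 °C: -171.08 kJ/kg
Δh = -137.2 + -664 + -171.08 = -972.28 kJ/kg
Q = ṁ·Δh = 30.81 kg/s × -972.28 kJ/kg = -29956 kJ/s
|Q| = 29956 kW = 107840 MJ/h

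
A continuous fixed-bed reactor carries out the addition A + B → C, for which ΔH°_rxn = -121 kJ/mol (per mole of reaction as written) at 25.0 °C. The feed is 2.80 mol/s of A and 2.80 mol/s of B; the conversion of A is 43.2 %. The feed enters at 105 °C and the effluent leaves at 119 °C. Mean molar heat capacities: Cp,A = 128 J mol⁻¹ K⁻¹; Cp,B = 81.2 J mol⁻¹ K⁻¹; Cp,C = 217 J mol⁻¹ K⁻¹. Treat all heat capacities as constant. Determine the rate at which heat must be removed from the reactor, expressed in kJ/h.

Extent of reaction ξ = 0.432 × 2.80 = 1.2096 mol/s
Reaction term: ξ·ΔH°_rxn = 1.2096 × -121 = -146.36 kJ/s
Sensible, feed 105→25 °C: -46.861 kJ/s
Outlet flows (mol/s): A 1.5904, B 1.5904, C 1.2096
Sensible, products 25→119 °C: 55.948 kJ/s
Q = ΔH = -137.27 kJ/s = -137.27 kW
Heat removed = 494190 kJ/h

Q_out = 494000 kJ/h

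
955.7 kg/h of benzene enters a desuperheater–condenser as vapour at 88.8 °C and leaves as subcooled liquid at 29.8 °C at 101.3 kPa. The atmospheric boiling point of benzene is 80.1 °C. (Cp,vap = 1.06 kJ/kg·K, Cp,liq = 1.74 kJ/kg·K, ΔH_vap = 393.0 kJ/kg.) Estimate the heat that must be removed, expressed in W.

vapour 88.8→80.1 °C: -9.222 kJ/kg
condensation at 80.1 °C: -393 kJ/kg
liquid 80.1→29.8 °C: -87.522 kJ/kg
Δh = -9.222 + -393 + -87.522 = -489.74 kJ/kg
Q = ṁ·Δh = 955.7 kg/h × -489.74 kJ/kg = -468050 kJ/h
|Q| = 130.01 kW = 130010 W

Q_c = 130000 W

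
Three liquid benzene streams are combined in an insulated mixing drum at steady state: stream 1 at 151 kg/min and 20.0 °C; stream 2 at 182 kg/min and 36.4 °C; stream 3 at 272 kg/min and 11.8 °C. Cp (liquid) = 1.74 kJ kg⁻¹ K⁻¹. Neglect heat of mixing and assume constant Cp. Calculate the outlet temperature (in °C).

T_out = 21.2 °C

Adiabatic, steady state ⇒ Σ ṁᵢCp,ᵢ(T_out − Tᵢ) = 0
Σ ṁᵢCp,ᵢTᵢ = 151×1.74×20.0 + 182×1.74×36.4 + 272×1.74×11.8 = 22367
Σ ṁᵢCp,ᵢ = 151×1.74 + 182×1.74 + 272×1.74 = 1052.7
T_out = 22367 / 1052.7 = 21.247 °C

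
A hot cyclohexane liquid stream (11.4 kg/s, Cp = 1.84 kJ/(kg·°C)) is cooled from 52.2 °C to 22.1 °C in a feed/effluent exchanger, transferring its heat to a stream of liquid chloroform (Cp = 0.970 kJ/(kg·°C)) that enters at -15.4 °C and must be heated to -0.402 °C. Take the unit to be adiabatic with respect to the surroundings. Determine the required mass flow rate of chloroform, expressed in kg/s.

Heat released by hot stream: Q = 11.4 × 1.84 × (52.2 − 22.1) = 631.38 kJ/s
Energy balance on cold side (adiabatic exchanger): Q = ṁ_c·Cp_c·(T_c,out − T_c,in)
ṁ_c = 631.38 / [0.970 × (-0.402 − -15.4)] = 43.399 kg/s

ṁ_c = 43.4 kg/s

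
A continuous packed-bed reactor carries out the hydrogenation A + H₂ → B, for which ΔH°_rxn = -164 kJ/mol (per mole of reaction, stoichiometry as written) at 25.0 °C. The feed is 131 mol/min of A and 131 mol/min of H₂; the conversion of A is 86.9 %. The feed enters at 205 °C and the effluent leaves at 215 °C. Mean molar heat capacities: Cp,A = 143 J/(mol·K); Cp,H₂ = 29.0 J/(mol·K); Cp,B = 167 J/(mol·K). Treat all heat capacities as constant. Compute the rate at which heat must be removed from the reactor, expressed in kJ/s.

Extent of reaction ξ = 0.869 × 131 = 113.84 mol/min
Reaction term: ξ·ΔH°_rxn = 113.84 × -164 = -18670 kJ/min
Sensible, feed 205→25 °C: -4055.8 kJ/min
Outlet flows (mol/min): A 17.161, H₂ 17.161, B 113.84
Sensible, products 25→215 °C: 4172.9 kJ/min
Q = ΔH = -18552 kJ/min = -309.21 kW
Heat removed = 309.21 kJ/s

Q_out = 309 kJ/s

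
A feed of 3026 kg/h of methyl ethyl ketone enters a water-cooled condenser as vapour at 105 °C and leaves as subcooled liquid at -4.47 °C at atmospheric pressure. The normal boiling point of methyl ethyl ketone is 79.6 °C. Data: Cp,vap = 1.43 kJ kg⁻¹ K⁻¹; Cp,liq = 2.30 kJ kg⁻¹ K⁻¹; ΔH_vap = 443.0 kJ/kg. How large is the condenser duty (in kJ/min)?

Q_c = 33900 kJ/min

vapour 105→79.6 °C: -36.322 kJ/kg
condensation at 79.6 °C: -443 kJ/kg
liquid 79.6→-4.47 °C: -193.36 kJ/kg
Δh = -36.322 + -443 + -193.36 = -672.68 kJ/kg
Q = ṁ·Δh = 3026 kg/h × -672.68 kJ/kg = -2.0355e+06 kJ/h
|Q| = 565.43 kW = 33926 kJ/min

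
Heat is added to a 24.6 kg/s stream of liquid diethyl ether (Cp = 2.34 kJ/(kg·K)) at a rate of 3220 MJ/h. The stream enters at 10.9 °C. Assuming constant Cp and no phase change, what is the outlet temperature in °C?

Q = 3220 MJ/h = 894.44 kJ/s
ΔT = Q/(ṁ·Cp) = 894.44/(24.6×2.34) = 15.538 K
T_out = 10.9 + 15.538 = 26.438 °C

T_out = 26.4 °C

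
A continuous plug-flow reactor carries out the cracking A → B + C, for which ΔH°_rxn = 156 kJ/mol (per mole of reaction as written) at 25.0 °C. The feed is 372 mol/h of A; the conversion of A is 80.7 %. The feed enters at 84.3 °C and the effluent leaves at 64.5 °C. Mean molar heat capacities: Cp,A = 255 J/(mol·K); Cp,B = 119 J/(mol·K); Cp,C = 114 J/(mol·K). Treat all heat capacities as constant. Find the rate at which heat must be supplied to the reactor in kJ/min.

Q_in = 745 kJ/min

Extent of reaction ξ = 0.807 × 372 = 300.2 mol/h
Reaction term: ξ·ΔH°_rxn = 300.2 × 156 = 46832 kJ/h
Sensible, feed 84.3→25 °C: -5625.2 kJ/h
Outlet flows (mol/h): A 71.796, B 300.2, C 300.2
Sensible, products 25→64.5 °C: 3486.1 kJ/h
Q = ΔH = 44693 kJ/h = 12.415 kW
Heat supplied = 744.88 kJ/min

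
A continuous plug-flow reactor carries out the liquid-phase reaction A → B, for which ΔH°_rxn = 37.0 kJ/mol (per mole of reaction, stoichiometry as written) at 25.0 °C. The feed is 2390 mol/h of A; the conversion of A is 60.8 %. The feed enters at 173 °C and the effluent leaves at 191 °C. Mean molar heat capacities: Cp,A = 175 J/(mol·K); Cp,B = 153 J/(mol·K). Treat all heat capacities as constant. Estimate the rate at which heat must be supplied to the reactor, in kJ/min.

Extent of reaction ξ = 0.608 × 2390 = 1453.1 mol/h
Reaction term: ξ·ΔH°_rxn = 1453.1 × 37.0 = 53765 kJ/h
Sensible, feed 173→25 °C: -61901 kJ/h
Outlet flows (mol/h): A 936.88, B 1453.1
Sensible, products 25→191 °C: 64123 kJ/h
Q = ΔH = 55987 kJ/h = 15.552 kW
Heat supplied = 933.12 kJ/min

Q_in = 933 kJ/min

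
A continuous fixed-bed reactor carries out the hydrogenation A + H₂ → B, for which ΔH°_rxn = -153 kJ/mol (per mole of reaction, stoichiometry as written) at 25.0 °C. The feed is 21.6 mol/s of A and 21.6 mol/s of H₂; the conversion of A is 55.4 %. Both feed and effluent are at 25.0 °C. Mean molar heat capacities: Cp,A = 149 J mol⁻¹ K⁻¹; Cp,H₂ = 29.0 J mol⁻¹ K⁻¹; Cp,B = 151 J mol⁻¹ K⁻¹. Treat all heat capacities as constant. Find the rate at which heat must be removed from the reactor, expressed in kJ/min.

Extent of reaction ξ = 0.554 × 21.6 = 11.966 mol/s
Reaction term: ξ·ΔH°_rxn = 11.966 × -153 = -1830.9 kJ/s
Q = ΔH = -1830.9 kJ/s = -1830.9 kW
Heat removed = 109850 kJ/min

Q_out = 110000 kJ/min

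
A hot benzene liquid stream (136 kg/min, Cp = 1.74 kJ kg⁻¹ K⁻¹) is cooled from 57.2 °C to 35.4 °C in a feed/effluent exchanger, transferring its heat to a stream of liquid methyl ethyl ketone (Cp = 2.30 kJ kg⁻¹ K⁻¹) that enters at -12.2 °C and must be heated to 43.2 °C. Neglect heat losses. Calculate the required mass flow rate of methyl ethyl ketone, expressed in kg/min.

ṁ_c = 40.5 kg/min

Heat released by hot stream: Q = 136 × 1.74 × (57.2 − 35.4) = 5158.8 kJ/min
Energy balance on cold side (adiabatic exchanger): Q = ṁ_c·Cp_c·(T_c,out − T_c,in)
ṁ_c = 5158.8 / [2.30 × (43.2 − -12.2)] = 40.486 kg/min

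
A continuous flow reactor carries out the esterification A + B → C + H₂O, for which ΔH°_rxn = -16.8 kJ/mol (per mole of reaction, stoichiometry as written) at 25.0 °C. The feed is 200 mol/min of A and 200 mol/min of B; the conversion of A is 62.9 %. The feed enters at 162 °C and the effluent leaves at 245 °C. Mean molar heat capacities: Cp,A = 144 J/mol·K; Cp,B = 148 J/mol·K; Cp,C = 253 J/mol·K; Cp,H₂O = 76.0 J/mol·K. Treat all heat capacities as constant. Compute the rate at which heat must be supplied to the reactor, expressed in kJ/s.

Q_in = 62.6 kJ/s

Extent of reaction ξ = 0.629 × 200 = 125.8 mol/min
Reaction term: ξ·ΔH°_rxn = 125.8 × -16.8 = -2113.4 kJ/min
Sensible, feed 162→25 °C: -8000.8 kJ/min
Outlet flows (mol/min): A 74.2, B 74.2, C 125.8, H₂O 125.8
Sensible, products 25→245 °C: 13872 kJ/min
Q = ΔH = 3757.8 kJ/min = 62.63 kW
Heat supplied = 62.63 kJ/s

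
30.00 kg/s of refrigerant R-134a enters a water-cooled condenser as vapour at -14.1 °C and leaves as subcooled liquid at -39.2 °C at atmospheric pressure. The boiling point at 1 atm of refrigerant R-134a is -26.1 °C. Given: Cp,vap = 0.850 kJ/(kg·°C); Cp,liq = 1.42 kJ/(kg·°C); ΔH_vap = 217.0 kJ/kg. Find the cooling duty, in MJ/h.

Q_c = 26500 MJ/h

vapour -14.1→-26.1 °C: -10.2 kJ/kg
condensation at -26.1 °C: -217 kJ/kg
liquid -26.1→-39.2 °C: -18.602 kJ/kg
Δh = -10.2 + -217 + -18.602 = -245.8 kJ/kg
Q = ṁ·Δh = 30.00 kg/s × -245.8 kJ/kg = -7374.1 kJ/s
|Q| = 7374.1 kW = 26547 MJ/h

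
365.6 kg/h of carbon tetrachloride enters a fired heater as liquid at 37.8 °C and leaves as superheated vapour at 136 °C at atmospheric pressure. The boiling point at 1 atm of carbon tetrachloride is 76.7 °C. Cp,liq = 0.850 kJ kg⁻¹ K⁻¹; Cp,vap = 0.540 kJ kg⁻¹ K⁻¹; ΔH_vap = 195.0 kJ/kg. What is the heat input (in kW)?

Q = 26.4 kW

liquid 37.8→76.7 °C: 33.065 kJ/kg
vaporisation at 76.7 °C: 195 kJ/kg
vapour 76.7→136 °C: 32.022 kJ/kg
Δh = 33.065 + 195 + 32.022 = 260.09 kJ/kg
Q = ṁ·Δh = 365.6 kg/h × 260.09 kJ/kg = 95088 kJ/h
|Q| = 26.413 kW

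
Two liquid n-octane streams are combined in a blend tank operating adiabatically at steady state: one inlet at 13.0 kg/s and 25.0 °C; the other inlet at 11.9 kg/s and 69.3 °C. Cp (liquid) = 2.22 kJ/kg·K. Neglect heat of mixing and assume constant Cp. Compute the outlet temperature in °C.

T_out = 46.2 °C

No heat crosses the boundary, so H_out = H_in.
Σ ṁᵢCp,ᵢTᵢ = 13.0×2.22×25.0 + 11.9×2.22×69.3 = 2552.3
Σ ṁᵢCp,ᵢ = 13.0×2.22 + 11.9×2.22 = 55.278
T_out = 2552.3 / 55.278 = 46.171 °C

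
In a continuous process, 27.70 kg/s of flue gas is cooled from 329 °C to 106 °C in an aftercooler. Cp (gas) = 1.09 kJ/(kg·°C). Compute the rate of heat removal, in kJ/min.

Q_c = 404000 kJ/min

Q = ṁ·Cp·ΔT = 27.70 × 1.09 × (106 − 329) = -6733 kJ/s
Cooling duty = 403980 kJ/min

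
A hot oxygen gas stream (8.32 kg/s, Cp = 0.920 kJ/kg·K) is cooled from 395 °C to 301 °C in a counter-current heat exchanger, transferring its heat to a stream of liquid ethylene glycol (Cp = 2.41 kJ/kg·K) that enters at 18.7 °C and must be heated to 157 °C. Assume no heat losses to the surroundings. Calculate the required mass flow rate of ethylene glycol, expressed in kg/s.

ṁ_c = 2.16 kg/s

Heat released by hot stream: Q = 8.32 × 0.920 × (395 − 301) = 719.51 kJ/s
Energy balance on cold side (adiabatic exchanger): Q = ṁ_c·Cp_c·(T_c,out − T_c,in)
ṁ_c = 719.51 / [2.41 × (157 − 18.7)] = 2.1587 kg/s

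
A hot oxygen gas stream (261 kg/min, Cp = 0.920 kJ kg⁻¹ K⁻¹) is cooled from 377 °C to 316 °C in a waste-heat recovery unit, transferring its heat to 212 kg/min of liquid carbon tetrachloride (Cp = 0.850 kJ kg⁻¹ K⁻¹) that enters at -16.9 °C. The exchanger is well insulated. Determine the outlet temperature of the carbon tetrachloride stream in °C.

Heat released by hot stream: Q = 261 × 0.920 × (377 − 316) = 14647 kJ/min
Energy balance on cold side (adiabatic exchanger): Q = ṁ_c·Cp_c·(T_c,out − T_c,in)
T_c,out = -16.9 + 14647/(212 × 0.850) = 64.384 °C

T_c,out = 64.4 °C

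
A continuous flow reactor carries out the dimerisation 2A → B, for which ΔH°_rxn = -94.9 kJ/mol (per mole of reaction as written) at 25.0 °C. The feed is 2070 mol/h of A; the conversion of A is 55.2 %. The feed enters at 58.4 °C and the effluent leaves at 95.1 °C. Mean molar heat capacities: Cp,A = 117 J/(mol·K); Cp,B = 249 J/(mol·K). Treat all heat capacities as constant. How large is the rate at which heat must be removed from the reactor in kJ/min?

Q_out = 745 kJ/min

Extent of reaction ξ = 0.552 × 2070 / 2 = 571.32 mol/h
Reaction term: ξ·ΔH°_rxn = 571.32 × -94.9 = -54218 kJ/h
Sensible, feed 58.4→25 °C: -8089.1 kJ/h
Outlet flows (mol/h): A 927.36, B 571.32
Sensible, products 25→95.1 °C: 17578 kJ/h
Q = ΔH = -44729 kJ/h = -12.425 kW
Heat removed = 745.49 kJ/min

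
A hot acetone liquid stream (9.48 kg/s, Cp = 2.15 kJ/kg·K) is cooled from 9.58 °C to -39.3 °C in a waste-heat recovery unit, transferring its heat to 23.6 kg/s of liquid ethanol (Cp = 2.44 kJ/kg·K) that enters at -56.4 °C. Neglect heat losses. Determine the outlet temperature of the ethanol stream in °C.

T_c,out = -39.1 °C

Heat released by hot stream: Q = 9.48 × 2.15 × (9.58 − -39.3) = 996.27 kJ/s
Energy balance on cold side (adiabatic exchanger): Q = ṁ_c·Cp_c·(T_c,out − T_c,in)
T_c,out = -56.4 + 996.27/(23.6 × 2.44) = -39.099 °C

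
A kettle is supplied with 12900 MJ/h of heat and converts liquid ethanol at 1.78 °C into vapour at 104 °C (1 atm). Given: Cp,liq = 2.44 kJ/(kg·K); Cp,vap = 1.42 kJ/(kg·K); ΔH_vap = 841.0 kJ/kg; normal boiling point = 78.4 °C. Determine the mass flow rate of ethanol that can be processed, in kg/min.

ṁ = 202 kg/min

Δh = 2.44×(78.4−1.78) + 841.0 + 1.42×(104−78.4) = 1064.3 kJ/kg
Q = 12900 MJ/h = 3583.3 kJ/s = 215000 kJ/min
ṁ = Q/Δh = 215000 / 1064.3 = 202.01 kg/min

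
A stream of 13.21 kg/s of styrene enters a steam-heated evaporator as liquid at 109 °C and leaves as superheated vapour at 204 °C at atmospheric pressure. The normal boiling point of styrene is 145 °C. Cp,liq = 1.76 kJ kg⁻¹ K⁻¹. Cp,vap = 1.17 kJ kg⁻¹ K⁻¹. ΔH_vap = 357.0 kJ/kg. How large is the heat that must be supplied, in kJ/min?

Q = 388000 kJ/min

liquid 109→145 °C: 63.36 kJ/kg
vaporisation at 145 °C: 357 kJ/kg
vapour 145→204 °C: 69.03 kJ/kg
Δh = 63.36 + 357 + 69.03 = 489.39 kJ/kg
Q = ṁ·Δh = 13.21 kg/s × 489.39 kJ/kg = 6464.8 kJ/s
|Q| = 6464.8 kW = 387890 kJ/min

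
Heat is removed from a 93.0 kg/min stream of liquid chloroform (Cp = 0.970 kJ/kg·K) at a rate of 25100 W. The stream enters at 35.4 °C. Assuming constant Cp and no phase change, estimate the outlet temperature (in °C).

T_out = 18.7 °C

Q = 25100 W = 1506 kJ/min
ΔT = Q/(ṁ·Cp) = 1506/(93.0×0.970) = 16.694 K
T_out = 35.4 − 16.694 = 18.706 °C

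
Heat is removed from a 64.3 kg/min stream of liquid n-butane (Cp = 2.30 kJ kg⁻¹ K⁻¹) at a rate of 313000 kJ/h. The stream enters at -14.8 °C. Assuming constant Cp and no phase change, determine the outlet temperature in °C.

T_out = -50.1 °C

Q = 313000 kJ/h = 5216.7 kJ/min
ΔT = Q/(ṁ·Cp) = 5216.7/(64.3×2.30) = 35.274 K
T_out = -14.8 − 35.274 = -50.074 °C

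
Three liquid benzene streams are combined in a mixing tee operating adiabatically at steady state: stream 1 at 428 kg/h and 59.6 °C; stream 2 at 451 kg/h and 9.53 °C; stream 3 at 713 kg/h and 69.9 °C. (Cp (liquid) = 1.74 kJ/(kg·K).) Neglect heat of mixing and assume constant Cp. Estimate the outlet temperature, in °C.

Adiabatic, steady state ⇒ Σ ṁᵢCp,ᵢ(T_out − Tᵢ) = 0
Σ ṁᵢCp,ᵢTᵢ = 428×1.74×59.6 + 451×1.74×9.53 + 713×1.74×69.9 = 138580
Σ ṁᵢCp,ᵢ = 428×1.74 + 451×1.74 + 713×1.74 = 2770.1
T_out = 138580 / 2770.1 = 50.029 °C

T_out = 50.0 °C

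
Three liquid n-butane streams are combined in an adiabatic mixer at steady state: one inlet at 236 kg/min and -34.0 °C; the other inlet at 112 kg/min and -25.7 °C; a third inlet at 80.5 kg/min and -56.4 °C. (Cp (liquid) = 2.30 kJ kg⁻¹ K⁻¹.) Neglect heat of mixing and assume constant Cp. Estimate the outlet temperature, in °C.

Adiabatic, steady state ⇒ Σ ṁᵢCp,ᵢ(T_out − Tᵢ) = 0
T_out = Σ ṁᵢCp,ᵢTᵢ / Σ ṁᵢCp,ᵢ
      = -35518 / 985.55 = -36.039 °C

T_out = -36.0 °C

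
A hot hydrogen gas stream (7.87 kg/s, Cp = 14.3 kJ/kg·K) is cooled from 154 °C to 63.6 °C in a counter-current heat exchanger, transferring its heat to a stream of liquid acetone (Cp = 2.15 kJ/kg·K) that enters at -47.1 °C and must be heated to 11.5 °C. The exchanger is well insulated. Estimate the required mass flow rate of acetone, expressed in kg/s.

Heat released by hot stream: Q = 7.87 × 14.3 × (154 − 63.6) = 10174 kJ/s
Energy balance on cold side (adiabatic exchanger): Q = ṁ_c·Cp_c·(T_c,out − T_c,in)
ṁ_c = 10174 / [2.15 × (11.5 − -47.1)] = 80.75 kg/s

ṁ_c = 80.8 kg/s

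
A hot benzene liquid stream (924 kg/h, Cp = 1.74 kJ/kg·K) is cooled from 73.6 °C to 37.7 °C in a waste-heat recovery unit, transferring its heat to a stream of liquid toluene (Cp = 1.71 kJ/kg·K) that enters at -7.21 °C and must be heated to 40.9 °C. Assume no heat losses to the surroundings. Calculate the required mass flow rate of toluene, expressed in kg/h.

ṁ_c = 702 kg/h

Heat released by hot stream: Q = 924 × 1.74 × (73.6 − 37.7) = 57719 kJ/h
Energy balance on cold side (adiabatic exchanger): Q = ṁ_c·Cp_c·(T_c,out − T_c,in)
ṁ_c = 57719 / [1.71 × (40.9 − -7.21)] = 701.59 kg/h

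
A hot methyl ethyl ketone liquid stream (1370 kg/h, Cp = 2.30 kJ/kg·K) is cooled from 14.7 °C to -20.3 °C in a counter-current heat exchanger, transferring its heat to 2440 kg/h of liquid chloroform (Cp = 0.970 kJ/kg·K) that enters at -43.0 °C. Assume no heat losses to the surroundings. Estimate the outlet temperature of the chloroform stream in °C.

T_c,out = 3.60 °C

Heat released by hot stream: Q = 1370 × 2.30 × (14.7 − -20.3) = 110280 kJ/h
Energy balance on cold side (adiabatic exchanger): Q = ṁ_c·Cp_c·(T_c,out − T_c,in)
T_c,out = -43.0 + 110280/(2440 × 0.970) = 3.5967 °C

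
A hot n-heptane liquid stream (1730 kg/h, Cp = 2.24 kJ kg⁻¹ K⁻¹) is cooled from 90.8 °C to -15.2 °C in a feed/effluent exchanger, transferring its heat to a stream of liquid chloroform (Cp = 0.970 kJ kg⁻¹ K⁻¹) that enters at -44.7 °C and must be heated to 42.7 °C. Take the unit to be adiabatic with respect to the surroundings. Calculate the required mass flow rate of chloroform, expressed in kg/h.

ṁ_c = 4850 kg/h

Heat released by hot stream: Q = 1730 × 2.24 × (90.8 − -15.2) = 410770 kJ/h
Energy balance on cold side (adiabatic exchanger): Q = ṁ_c·Cp_c·(T_c,out − T_c,in)
ṁ_c = 410770 / [0.970 × (42.7 − -44.7)] = 4845.3 kg/h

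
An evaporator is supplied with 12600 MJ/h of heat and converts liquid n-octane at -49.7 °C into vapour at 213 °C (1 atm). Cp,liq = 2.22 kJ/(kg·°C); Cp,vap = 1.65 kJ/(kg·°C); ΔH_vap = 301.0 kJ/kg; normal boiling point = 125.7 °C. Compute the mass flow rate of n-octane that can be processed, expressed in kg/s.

Δh = 2.22×(125.7−-49.7) + 301.0 + 1.65×(213−125.7) = 834.43 kJ/kg
Q = 12600 MJ/h = 3500 kJ/s = 3500 kJ/s
ṁ = Q/Δh = 3500 / 834.43 = 4.1945 kg/s

ṁ = 4.19 kg/s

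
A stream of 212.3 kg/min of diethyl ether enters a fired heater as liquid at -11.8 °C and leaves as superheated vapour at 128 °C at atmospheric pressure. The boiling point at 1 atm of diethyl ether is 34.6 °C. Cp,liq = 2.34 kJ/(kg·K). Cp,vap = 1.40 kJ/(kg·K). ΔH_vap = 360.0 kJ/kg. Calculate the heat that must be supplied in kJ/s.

Q = 2120 kJ/s

liquid -11.8→34.6 °C: 108.58 kJ/kg
vaporisation at 34.6 °C: 360 kJ/kg
vapour 34.6→128 °C: 130.76 kJ/kg
Δh = 108.58 + 360 + 130.76 = 599.34 kJ/kg
Q = ṁ·Δh = 212.3 kg/min × 599.34 kJ/kg = 127240 kJ/min
|Q| = 2120.7 kW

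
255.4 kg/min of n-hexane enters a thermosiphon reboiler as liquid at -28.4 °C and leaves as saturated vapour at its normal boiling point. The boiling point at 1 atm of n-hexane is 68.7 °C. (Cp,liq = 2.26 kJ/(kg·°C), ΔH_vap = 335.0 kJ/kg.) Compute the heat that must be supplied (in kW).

liquid -28.4→68.7 °C: 219.45 kJ/kg
vaporisation at 68.7 °C: 335 kJ/kg
Δh = 219.45 + 335 = 554.45 kJ/kg
Q = ṁ·Δh = 255.4 kg/min × 554.45 kJ/kg = 141610 kJ/min
|Q| = 2360.1 kW

Q = 2360 kW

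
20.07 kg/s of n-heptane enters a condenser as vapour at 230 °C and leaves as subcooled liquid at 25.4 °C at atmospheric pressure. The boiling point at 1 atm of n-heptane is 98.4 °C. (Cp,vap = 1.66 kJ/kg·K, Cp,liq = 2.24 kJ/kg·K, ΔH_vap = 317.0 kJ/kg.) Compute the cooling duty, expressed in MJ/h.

Q_c = 50500 MJ/h

vapour 230→98.4 °C: -218.46 kJ/kg
condensation at 98.4 °C: -317 kJ/kg
liquid 98.4→25.4 °C: -163.52 kJ/kg
Δh = -218.46 + -317 + -163.52 = -698.98 kJ/kg
Q = ṁ·Δh = 20.07 kg/s × -698.98 kJ/kg = -14028 kJ/s
|Q| = 14028 kW = 50502 MJ/h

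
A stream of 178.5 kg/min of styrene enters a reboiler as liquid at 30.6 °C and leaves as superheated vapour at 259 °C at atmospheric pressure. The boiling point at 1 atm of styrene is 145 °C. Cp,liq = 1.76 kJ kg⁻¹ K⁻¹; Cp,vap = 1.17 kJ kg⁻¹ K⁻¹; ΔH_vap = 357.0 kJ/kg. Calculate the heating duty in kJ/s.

liquid 30.6→145 °C: 201.34 kJ/kg
vaporisation at 145 °C: 357 kJ/kg
vapour 145→259 °C: 133.38 kJ/kg
Δh = 201.34 + 357 + 133.38 = 691.72 kJ/kg
Q = ṁ·Δh = 178.5 kg/min × 691.72 kJ/kg = 123470 kJ/min
|Q| = 2057.9 kW

Q = 2060 kJ/s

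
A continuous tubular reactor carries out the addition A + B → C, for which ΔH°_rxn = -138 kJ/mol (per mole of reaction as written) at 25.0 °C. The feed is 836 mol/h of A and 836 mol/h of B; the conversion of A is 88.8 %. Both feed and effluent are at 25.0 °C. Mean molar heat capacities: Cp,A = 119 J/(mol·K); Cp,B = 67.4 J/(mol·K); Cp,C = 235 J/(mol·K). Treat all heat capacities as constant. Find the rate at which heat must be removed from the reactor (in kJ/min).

Extent of reaction ξ = 0.888 × 836 = 742.37 mol/h
Reaction term: ξ·ΔH°_rxn = 742.37 × -138 = -102450 kJ/h
Q = ΔH = -102450 kJ/h = -28.457 kW
Heat removed = 1707.4 kJ/min

Q_out = 1710 kJ/min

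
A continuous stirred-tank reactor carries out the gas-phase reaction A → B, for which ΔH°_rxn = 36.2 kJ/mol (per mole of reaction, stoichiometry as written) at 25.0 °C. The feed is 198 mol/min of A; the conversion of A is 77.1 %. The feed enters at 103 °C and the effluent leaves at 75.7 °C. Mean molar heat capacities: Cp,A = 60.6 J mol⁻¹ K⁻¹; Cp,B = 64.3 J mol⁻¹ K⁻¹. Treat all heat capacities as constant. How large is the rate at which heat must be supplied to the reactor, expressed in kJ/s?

Extent of reaction ξ = 0.771 × 198 = 152.66 mol/min
Reaction term: ξ·ΔH°_rxn = 152.66 × 36.2 = 5526.2 kJ/min
Sensible, feed 103→25 °C: -935.91 kJ/min
Outlet flows (mol/min): A 45.342, B 152.66
Sensible, products 25→75.7 °C: 636.98 kJ/min
Q = ΔH = 5227.3 kJ/min = 87.121 kW
Heat supplied = 87.121 kJ/s

Q_in = 87.1 kJ/s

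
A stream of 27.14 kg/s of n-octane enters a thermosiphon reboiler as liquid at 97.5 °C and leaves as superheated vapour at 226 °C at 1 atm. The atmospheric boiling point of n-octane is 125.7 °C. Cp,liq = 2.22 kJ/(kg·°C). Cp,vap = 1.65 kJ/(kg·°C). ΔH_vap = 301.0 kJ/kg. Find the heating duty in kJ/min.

Q = 862000 kJ/min

liquid 97.5→125.7 °C: 62.604 kJ/kg
vaporisation at 125.7 °C: 301 kJ/kg
vapour 125.7→226 °C: 165.49 kJ/kg
Δh = 62.604 + 301 + 165.49 = 529.1 kJ/kg
Q = ṁ·Δh = 27.14 kg/s × 529.1 kJ/kg = 14360 kJ/s
|Q| = 14360 kW = 861580 kJ/min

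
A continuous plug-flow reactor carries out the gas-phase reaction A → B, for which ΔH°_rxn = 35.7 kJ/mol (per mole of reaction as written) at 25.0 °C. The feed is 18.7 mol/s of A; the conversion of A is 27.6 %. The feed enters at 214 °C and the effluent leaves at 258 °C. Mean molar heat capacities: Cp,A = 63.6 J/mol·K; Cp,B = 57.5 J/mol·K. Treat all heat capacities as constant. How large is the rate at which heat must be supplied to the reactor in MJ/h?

Q_in = 825 MJ/h

Extent of reaction ξ = 0.276 × 18.7 = 5.1612 mol/s
Reaction term: ξ·ΔH°_rxn = 5.1612 × 35.7 = 184.25 kJ/s
Sensible, feed 214→25 °C: -224.78 kJ/s
Outlet flows (mol/s): A 13.539, B 5.1612
Sensible, products 25→258 °C: 269.78 kJ/s
Q = ΔH = 229.25 kJ/s = 229.25 kW
Heat supplied = 825.3 MJ/h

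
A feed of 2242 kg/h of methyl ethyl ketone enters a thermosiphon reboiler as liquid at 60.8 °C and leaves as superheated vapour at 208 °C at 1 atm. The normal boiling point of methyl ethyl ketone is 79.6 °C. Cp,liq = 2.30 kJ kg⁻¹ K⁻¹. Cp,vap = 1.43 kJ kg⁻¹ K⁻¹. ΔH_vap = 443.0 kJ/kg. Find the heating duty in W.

liquid 60.8→79.6 °C: 43.24 kJ/kg
vaporisation at 79.6 °C: 443 kJ/kg
vapour 79.6→208 °C: 183.61 kJ/kg
Δh = 43.24 + 443 + 183.61 = 669.85 kJ/kg
Q = ṁ·Δh = 2242 kg/h × 669.85 kJ/kg = 1.5018e+06 kJ/h
|Q| = 417.17 kW = 417170 W

Q = 417000 W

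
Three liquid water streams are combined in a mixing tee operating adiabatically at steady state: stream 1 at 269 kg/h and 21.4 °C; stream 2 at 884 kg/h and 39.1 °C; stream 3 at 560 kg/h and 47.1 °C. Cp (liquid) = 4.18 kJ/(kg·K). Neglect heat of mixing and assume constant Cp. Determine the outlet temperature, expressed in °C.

T_out = 38.9 °C

Adiabatic, steady state ⇒ Σ ṁᵢCp,ᵢ(T_out − Tᵢ) = 0
T_out = Σ ṁᵢCp,ᵢTᵢ / Σ ṁᵢCp,ᵢ
      = 278790 / 7160.3 = 38.936 °C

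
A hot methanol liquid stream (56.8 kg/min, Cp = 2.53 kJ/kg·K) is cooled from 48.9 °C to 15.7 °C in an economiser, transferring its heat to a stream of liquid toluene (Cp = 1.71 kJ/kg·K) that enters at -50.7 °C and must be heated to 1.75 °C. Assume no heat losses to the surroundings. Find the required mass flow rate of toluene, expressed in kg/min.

Heat released by hot stream: Q = 56.8 × 2.53 × (48.9 − 15.7) = 4771 kJ/min
Energy balance on cold side (adiabatic exchanger): Q = ṁ_c·Cp_c·(T_c,out − T_c,in)
ṁ_c = 4771 / [1.71 × (1.75 − -50.7)] = 53.194 kg/min

ṁ_c = 53.2 kg/min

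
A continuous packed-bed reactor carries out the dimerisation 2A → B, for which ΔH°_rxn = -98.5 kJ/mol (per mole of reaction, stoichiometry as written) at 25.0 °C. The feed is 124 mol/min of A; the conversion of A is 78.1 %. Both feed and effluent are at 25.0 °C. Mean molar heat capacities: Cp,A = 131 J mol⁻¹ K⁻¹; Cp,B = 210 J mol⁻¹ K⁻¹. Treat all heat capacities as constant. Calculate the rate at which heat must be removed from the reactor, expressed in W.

Extent of reaction ξ = 0.781 × 124 / 2 = 48.422 mol/min
Reaction term: ξ·ΔH°_rxn = 48.422 × -98.5 = -4769.6 kJ/min
Q = ΔH = -4769.6 kJ/min = -79.493 kW
Heat removed = 79493 W

Q_out = 79500 W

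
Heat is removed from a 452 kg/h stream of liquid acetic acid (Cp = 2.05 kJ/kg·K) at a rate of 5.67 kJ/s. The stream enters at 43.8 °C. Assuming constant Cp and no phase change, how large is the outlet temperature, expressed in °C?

T_out = 21.8 °C

Q = 5.67 kJ/s = 20412 kJ/h
ΔT = Q/(ṁ·Cp) = 20412/(452×2.05) = 22.029 K
T_out = 43.8 − 22.029 = 21.771 °C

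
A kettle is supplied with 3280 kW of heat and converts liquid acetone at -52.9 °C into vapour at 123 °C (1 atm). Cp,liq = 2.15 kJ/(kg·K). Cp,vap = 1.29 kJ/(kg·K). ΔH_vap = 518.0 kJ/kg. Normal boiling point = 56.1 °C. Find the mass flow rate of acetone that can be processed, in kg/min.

Δh = 2.15×(56.1−-52.9) + 518.0 + 1.29×(123−56.1) = 838.65 kJ/kg
Q = 3280 kW = 3280 kJ/s = 196800 kJ/min
ṁ = Q/Δh = 196800 / 838.65 = 234.66 kg/min

ṁ = 235 kg/min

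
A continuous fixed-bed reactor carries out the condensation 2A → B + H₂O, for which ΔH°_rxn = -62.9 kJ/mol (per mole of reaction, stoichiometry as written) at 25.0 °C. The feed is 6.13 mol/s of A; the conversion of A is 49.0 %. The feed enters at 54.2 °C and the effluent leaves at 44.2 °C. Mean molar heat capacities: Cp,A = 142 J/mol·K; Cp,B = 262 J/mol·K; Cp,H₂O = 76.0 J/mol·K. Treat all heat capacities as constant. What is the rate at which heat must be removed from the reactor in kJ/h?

Extent of reaction ξ = 0.490 × 6.13 / 2 = 1.5018 mol/s
Reaction term: ξ·ΔH°_rxn = 1.5018 × -62.9 = -94.466 kJ/s
Sensible, feed 54.2→25 °C: -25.417 kJ/s
Outlet flows (mol/s): A 3.1263, B 1.5018, H₂O 1.5018
Sensible, products 25→44.2 °C: 18.27 kJ/s
Q = ΔH = -101.61 kJ/s = -101.61 kW
Heat removed = 365810 kJ/h

Q_out = 366000 kJ/h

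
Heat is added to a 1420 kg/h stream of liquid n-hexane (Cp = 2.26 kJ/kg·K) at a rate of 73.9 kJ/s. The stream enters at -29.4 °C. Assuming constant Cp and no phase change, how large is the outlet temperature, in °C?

T_out = 53.5 °C

Q = 73.9 kJ/s = 266040 kJ/h
ΔT = Q/(ṁ·Cp) = 266040/(1420×2.26) = 82.899 K
T_out = -29.4 + 82.899 = 53.499 °C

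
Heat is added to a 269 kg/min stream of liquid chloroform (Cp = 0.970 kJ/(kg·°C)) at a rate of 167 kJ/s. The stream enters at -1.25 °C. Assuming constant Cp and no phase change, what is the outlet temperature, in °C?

T_out = 37.2 °C

Q = 167 kJ/s = 10020 kJ/min
ΔT = Q/(ṁ·Cp) = 10020/(269×0.970) = 38.401 K
T_out = -1.25 + 38.401 = 37.151 °C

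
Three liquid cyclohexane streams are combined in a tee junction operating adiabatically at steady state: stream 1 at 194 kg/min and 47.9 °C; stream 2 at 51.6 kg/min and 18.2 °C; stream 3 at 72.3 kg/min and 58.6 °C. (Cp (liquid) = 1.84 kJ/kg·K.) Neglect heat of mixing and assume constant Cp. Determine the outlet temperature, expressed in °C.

T_out = 45.5 °C

Adiabatic, steady state ⇒ Σ ṁᵢCp,ᵢ(T_out − Tᵢ) = 0
Σ ṁᵢCp,ᵢTᵢ = 194×1.84×47.9 + 51.6×1.84×18.2 + 72.3×1.84×58.6 = 26622
Σ ṁᵢCp,ᵢ = 194×1.84 + 51.6×1.84 + 72.3×1.84 = 584.94
T_out = 26622 / 584.94 = 45.513 °C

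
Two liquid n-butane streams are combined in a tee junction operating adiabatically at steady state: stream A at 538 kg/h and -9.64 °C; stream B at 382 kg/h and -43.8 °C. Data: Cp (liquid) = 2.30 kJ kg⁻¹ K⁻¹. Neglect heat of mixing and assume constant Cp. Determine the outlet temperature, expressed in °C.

T_out = -23.8 °C

Adiabatic, steady state ⇒ Σ ṁᵢCp,ᵢ(T_out − Tᵢ) = 0
Σ ṁᵢCp,ᵢTᵢ = 538×2.30×-9.64 + 382×2.30×-43.8 = -50411
Σ ṁᵢCp,ᵢ = 538×2.30 + 382×2.30 = 2116
T_out = -50411 / 2116 = -23.824 °C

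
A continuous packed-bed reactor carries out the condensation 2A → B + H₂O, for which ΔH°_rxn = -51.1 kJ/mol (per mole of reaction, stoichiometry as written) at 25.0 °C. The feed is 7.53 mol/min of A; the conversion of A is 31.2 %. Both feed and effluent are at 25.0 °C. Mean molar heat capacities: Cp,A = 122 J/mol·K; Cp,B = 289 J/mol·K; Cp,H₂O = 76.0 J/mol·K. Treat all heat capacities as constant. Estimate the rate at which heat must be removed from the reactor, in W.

Q_out = 1000 W

Extent of reaction ξ = 0.312 × 7.53 / 2 = 1.1747 mol/min
Reaction term: ξ·ΔH°_rxn = 1.1747 × -51.1 = -60.026 kJ/min
Q = ΔH = -60.026 kJ/min = -1.0004 kW
Heat removed = 1000.4 W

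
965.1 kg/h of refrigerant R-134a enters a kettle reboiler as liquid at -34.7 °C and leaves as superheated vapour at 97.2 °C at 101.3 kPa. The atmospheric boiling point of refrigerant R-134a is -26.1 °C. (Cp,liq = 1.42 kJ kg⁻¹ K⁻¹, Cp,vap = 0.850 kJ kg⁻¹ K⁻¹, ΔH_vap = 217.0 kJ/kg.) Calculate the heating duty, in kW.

Q = 89.5 kW

liquid -34.7→-26.1 °C: 12.212 kJ/kg
vaporisation at -26.1 °C: 217 kJ/kg
vapour -26.1→97.2 °C: 104.81 kJ/kg
Δh = 12.212 + 217 + 104.81 = 334.02 kJ/kg
Q = ṁ·Δh = 965.1 kg/h × 334.02 kJ/kg = 322360 kJ/h
|Q| = 89.544 kW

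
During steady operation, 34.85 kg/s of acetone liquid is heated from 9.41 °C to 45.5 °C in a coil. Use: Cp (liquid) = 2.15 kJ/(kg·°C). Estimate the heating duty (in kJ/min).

Q = 162000 kJ/min

Q = ṁ·Cp·ΔT = 34.85 × 2.15 × (45.5 − 9.41) = 2704.1 kJ/s
Heating duty = 162250 kJ/min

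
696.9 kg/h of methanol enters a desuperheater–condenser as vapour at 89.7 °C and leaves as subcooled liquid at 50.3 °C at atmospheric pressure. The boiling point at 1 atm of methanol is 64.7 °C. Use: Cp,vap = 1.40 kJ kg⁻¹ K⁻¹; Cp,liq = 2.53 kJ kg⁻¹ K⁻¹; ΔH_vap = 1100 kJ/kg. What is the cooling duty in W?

Q_c = 227000 W

vapour 89.7→64.7 °C: -35 kJ/kg
condensation at 64.7 °C: -1100 kJ/kg
liquid 64.7→50.3 °C: -36.432 kJ/kg
Δh = -35 + -1100 + -36.432 = -1171.4 kJ/kg
Q = ṁ·Δh = 696.9 kg/h × -1171.4 kJ/kg = -816370 kJ/h
|Q| = 226.77 kW = 226770 W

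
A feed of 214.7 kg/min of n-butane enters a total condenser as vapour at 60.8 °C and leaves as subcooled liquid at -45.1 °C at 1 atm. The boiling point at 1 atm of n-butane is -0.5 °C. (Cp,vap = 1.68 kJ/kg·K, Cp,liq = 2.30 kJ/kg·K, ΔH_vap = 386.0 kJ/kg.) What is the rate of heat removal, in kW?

Q_c = 2120 kW

vapour 60.8→-0.5 °C: -102.98 kJ/kg
condensation at -0.5 °C: -386 kJ/kg
liquid -0.5→-45.1 °C: -102.58 kJ/kg
Δh = -102.98 + -386 + -102.58 = -591.56 kJ/kg
Q = ṁ·Δh = 214.7 kg/min × -591.56 kJ/kg = -127010 kJ/min
|Q| = 2116.8 kW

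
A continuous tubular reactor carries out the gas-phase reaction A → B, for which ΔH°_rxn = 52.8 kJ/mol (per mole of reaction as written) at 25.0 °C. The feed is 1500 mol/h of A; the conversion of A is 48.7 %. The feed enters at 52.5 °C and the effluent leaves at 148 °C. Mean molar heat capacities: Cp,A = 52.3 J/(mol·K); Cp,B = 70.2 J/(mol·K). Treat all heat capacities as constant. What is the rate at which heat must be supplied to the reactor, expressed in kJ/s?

Q_in = 13.2 kJ/s

Extent of reaction ξ = 0.487 × 1500 = 730.5 mol/h
Reaction term: ξ·ΔH°_rxn = 730.5 × 52.8 = 38570 kJ/h
Sensible, feed 52.5→25 °C: -2157.4 kJ/h
Outlet flows (mol/h): A 769.5, B 730.5
Sensible, products 25→148 °C: 11258 kJ/h
Q = ΔH = 47671 kJ/h = 13.242 kW
Heat supplied = 13.242 kJ/s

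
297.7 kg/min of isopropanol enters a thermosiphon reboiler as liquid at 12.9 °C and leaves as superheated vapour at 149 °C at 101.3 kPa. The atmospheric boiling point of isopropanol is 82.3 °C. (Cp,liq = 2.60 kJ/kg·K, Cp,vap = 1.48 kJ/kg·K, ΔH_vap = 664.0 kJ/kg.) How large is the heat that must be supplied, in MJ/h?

Q = 16800 MJ/h

liquid 12.9→82.3 °C: 180.44 kJ/kg
vaporisation at 82.3 °C: 664 kJ/kg
vapour 82.3→149 °C: 98.716 kJ/kg
Δh = 180.44 + 664 + 98.716 = 943.16 kJ/kg
Q = ṁ·Δh = 297.7 kg/min × 943.16 kJ/kg = 280780 kJ/min
|Q| = 4679.6 kW = 16847 MJ/h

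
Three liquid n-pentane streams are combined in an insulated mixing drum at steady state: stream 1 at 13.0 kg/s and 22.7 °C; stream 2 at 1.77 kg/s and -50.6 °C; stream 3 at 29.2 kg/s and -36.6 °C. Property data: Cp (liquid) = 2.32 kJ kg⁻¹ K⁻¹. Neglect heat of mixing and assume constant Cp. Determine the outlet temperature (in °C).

No heat crosses the boundary, so H_out = H_in.
T_out = Σ ṁᵢCp,ᵢTᵢ / Σ ṁᵢCp,ᵢ
      = -2002.6 / 102.01 = -19.631 °C

T_out = -19.6 °C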